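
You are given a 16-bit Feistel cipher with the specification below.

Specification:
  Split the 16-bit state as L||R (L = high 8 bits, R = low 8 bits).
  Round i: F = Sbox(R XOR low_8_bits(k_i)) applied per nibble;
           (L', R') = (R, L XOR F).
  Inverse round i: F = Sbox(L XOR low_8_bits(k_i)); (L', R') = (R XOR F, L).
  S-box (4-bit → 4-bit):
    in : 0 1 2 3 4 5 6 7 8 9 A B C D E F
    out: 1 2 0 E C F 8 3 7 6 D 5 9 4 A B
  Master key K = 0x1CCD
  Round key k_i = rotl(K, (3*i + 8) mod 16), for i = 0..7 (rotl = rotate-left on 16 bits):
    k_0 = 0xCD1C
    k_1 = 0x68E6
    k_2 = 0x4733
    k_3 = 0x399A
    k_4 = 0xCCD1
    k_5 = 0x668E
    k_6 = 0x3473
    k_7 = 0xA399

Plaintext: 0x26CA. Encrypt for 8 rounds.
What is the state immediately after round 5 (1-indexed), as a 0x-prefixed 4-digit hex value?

s_0 = plaintext = 0x26CA
s_1 = Round(s_0, k_0) = 0xCA6E
s_2 = Round(s_1, k_1) = 0x6EBD
s_3 = Round(s_2, k_2) = 0xBD14
s_4 = Round(s_3, k_3) = 0x14C7
s_5 = Round(s_4, k_4) = 0xC73C
s_6 = Round(s_5, k_5) = 0x3C97
s_7 = Round(s_6, k_6) = 0x9790
s_8 = Round(s_7, k_7) = 0x9081

0xC73C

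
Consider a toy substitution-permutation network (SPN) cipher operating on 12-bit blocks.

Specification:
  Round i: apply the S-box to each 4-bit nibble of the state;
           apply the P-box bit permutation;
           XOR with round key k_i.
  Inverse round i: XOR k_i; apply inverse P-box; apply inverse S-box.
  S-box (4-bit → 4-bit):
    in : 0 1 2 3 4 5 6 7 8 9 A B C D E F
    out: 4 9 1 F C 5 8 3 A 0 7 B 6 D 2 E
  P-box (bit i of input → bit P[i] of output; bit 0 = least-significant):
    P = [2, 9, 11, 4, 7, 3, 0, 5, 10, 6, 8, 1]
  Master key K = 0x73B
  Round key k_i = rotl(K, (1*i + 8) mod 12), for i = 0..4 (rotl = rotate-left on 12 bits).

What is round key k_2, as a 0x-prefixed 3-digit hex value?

K = 0x73B
k_0 = rotl(K, (1*0+8) mod 12) = rotl(K, 8) = 0xB73
k_1 = rotl(K, (1*1+8) mod 12) = rotl(K, 9) = 0x6E7
k_2 = rotl(K, (1*2+8) mod 12) = rotl(K, 10) = 0xDCE

0xDCE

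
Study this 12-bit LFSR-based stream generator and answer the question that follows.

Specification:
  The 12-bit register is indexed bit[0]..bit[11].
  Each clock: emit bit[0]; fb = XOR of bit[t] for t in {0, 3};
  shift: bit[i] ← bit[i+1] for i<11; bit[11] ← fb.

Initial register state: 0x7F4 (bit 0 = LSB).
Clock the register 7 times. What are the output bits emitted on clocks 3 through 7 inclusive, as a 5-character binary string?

10111

reg_0 = 0x7F4
clock 1: out=0, reg = 0x3FA
clock 2: out=0, reg = 0x9FD
clock 3: out=1, reg = 0x4FE
clock 4: out=0, reg = 0xA7F
clock 5: out=1, reg = 0x53F
clock 6: out=1, reg = 0x29F
clock 7: out=1, reg = 0x14F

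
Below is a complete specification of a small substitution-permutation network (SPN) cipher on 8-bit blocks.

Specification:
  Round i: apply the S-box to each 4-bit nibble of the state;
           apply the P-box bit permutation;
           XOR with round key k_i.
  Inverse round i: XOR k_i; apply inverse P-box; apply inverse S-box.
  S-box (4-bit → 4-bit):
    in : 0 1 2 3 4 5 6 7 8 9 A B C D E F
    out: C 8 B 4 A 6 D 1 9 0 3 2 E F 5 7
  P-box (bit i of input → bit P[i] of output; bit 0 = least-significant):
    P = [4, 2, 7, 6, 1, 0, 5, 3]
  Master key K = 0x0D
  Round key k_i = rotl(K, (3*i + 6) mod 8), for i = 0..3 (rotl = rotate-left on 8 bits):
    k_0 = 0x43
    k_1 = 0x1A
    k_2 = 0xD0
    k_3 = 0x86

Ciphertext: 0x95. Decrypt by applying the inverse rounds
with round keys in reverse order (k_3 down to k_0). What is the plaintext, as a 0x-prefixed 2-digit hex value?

0xA1

s_0 = ciphertext = 0x95
s_1 = InvRound(s_0, k_3) = 0xA7
s_2 = InvRound(s_1, k_2) = 0xF2
s_3 = InvRound(s_2, k_1) = 0x00
s_4 = InvRound(s_3, k_0) = 0xA1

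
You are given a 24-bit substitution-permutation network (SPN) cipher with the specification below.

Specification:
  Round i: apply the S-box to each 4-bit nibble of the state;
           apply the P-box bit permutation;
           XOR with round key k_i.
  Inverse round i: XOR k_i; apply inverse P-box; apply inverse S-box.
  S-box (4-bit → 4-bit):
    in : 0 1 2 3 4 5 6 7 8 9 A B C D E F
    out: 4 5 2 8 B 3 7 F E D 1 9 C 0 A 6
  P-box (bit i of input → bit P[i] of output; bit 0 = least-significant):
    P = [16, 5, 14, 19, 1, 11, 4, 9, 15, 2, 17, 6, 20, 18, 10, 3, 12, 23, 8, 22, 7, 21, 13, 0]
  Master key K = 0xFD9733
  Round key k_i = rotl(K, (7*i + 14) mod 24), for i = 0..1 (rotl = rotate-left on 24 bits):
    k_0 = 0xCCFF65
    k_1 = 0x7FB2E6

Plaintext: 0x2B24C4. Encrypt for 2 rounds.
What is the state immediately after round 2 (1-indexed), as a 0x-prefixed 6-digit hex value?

0x6AE774

s_0 = plaintext = 0x2B24C4
s_1 = Round(s_0, k_0) = 0xA16D11
s_2 = Round(s_1, k_1) = 0x6AE774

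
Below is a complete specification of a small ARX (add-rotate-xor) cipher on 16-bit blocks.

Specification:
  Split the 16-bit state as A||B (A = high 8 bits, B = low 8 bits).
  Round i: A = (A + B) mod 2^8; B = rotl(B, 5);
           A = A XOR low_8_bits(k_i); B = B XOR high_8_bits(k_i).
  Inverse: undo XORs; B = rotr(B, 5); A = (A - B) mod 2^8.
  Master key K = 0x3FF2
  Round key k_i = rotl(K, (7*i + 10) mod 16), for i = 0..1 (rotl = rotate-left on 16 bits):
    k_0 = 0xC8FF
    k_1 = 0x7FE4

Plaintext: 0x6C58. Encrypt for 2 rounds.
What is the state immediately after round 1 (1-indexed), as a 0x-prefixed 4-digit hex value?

0x3BC3

s_0 = plaintext = 0x6C58
s_1 = Round(s_0, k_0) = 0x3BC3
s_2 = Round(s_1, k_1) = 0x1A07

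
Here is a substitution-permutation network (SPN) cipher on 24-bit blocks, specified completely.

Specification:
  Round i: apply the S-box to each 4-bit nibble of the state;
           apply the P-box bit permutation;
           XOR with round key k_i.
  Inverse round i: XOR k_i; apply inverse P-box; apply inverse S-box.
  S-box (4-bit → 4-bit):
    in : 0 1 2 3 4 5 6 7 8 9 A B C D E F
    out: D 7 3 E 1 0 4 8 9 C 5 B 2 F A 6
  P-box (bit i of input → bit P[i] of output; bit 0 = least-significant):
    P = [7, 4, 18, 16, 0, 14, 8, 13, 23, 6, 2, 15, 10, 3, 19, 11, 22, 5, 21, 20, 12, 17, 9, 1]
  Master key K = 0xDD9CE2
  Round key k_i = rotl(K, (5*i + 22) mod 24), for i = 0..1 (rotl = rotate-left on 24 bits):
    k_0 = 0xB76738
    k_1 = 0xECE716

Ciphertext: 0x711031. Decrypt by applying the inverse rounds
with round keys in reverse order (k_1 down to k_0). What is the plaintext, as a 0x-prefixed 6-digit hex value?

0x63AB18

s_0 = ciphertext = 0x711031
s_1 = InvRound(s_0, k_1) = 0x0EA0D9
s_2 = InvRound(s_1, k_0) = 0x63AB18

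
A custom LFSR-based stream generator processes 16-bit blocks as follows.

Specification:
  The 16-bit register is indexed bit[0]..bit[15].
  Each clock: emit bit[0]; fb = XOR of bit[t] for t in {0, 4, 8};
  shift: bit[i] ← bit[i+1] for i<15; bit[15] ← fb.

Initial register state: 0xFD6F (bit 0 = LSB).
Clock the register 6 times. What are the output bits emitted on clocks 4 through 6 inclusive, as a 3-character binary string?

reg_0 = 0xFD6F
clock 1: out=1, reg = 0x7EB7
clock 2: out=1, reg = 0x3F5B
clock 3: out=1, reg = 0x9FAD
clock 4: out=1, reg = 0x4FD6
clock 5: out=0, reg = 0x27EB
clock 6: out=1, reg = 0x13F5

101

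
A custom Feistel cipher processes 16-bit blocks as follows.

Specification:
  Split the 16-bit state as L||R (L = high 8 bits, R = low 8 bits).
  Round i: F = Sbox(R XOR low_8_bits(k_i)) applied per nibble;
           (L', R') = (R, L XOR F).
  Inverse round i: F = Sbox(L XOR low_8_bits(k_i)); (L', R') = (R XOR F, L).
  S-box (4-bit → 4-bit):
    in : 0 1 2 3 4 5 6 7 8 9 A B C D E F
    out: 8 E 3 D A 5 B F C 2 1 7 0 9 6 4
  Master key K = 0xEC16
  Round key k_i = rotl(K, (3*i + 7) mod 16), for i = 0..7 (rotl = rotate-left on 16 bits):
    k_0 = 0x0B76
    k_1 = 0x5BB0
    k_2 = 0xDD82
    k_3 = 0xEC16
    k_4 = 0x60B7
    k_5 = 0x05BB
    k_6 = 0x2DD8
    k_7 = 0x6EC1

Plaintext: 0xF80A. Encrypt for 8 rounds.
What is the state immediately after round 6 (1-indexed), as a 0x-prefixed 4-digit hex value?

s_0 = plaintext = 0xF80A
s_1 = Round(s_0, k_0) = 0x0A08
s_2 = Round(s_1, k_1) = 0x0876
s_3 = Round(s_2, k_2) = 0x7642
s_4 = Round(s_3, k_3) = 0x422C
s_5 = Round(s_4, k_4) = 0x2C65
s_6 = Round(s_5, k_5) = 0x65BA
s_7 = Round(s_6, k_6) = 0xBAD6
s_8 = Round(s_7, k_7) = 0xD655

0x65BA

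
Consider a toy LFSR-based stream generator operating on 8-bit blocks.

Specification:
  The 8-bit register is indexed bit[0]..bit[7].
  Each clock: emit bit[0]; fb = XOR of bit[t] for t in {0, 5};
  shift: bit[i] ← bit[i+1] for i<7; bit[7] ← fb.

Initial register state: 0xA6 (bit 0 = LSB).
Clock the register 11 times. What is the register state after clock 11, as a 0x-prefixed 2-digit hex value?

0x0F

reg_0 = 0xA6
clock 1: out=0, reg = 0xD3
clock 2: out=1, reg = 0xE9
clock 3: out=1, reg = 0x74
clock 4: out=0, reg = 0xBA
clock 5: out=0, reg = 0xDD
clock 6: out=1, reg = 0xEE
clock 7: out=0, reg = 0xF7
clock 8: out=1, reg = 0x7B
clock 9: out=1, reg = 0x3D
clock 10: out=1, reg = 0x1E
clock 11: out=0, reg = 0x0F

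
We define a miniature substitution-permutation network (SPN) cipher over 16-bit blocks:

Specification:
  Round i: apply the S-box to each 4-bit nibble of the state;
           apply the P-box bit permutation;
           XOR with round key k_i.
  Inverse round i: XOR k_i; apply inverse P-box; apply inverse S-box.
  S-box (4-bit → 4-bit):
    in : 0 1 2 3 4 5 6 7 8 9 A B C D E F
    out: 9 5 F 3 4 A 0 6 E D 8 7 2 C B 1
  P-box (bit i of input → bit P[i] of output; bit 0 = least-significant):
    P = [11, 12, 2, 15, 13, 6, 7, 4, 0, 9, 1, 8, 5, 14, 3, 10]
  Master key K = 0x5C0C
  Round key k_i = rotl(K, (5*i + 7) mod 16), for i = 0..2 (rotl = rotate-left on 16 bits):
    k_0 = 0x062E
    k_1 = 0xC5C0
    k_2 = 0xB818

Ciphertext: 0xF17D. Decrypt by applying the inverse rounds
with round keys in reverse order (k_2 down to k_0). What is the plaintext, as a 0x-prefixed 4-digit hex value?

0x8B8C

s_0 = ciphertext = 0xF17D
s_1 = InvRound(s_0, k_2) = 0x30C1
s_2 = InvRound(s_1, k_1) = 0x50F5
s_3 = InvRound(s_2, k_0) = 0x8B8C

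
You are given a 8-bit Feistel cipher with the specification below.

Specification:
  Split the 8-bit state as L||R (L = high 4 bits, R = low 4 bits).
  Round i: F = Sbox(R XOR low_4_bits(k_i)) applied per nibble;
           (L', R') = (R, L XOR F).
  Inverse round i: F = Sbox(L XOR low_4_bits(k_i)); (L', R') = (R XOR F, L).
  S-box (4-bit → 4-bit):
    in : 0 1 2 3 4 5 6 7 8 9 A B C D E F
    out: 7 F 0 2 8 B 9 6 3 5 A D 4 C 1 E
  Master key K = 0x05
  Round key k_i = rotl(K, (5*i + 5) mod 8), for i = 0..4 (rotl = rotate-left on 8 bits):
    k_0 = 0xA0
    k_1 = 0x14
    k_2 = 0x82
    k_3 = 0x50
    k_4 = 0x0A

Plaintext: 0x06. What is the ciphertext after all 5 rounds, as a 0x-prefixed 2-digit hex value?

0x00

s_0 = plaintext = 0x06
s_1 = Round(s_0, k_0) = 0x69
s_2 = Round(s_1, k_1) = 0x9A
s_3 = Round(s_2, k_2) = 0xAA
s_4 = Round(s_3, k_3) = 0xA0
s_5 = Round(s_4, k_4) = 0x00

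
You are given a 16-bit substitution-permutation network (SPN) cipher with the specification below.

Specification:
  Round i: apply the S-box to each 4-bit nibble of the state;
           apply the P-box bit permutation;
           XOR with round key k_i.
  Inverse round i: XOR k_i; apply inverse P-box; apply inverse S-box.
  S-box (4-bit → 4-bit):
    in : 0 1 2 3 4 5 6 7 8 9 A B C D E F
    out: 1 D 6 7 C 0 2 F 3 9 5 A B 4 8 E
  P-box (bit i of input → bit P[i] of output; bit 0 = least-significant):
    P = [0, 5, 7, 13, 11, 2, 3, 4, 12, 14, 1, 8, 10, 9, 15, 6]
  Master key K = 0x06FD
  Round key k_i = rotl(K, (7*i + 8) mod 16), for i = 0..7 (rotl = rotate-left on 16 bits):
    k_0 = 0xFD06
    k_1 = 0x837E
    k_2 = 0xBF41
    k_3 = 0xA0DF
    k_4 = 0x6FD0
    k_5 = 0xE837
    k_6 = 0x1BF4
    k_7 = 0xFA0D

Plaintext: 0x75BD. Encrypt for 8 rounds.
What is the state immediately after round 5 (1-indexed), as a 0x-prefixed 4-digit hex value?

0x646C

s_0 = plaintext = 0x75BD
s_1 = Round(s_0, k_0) = 0x7BD2
s_2 = Round(s_1, k_1) = 0x4496
s_3 = Round(s_2, k_2) = 0x3633
s_4 = Round(s_3, k_3) = 0x6E72
s_5 = Round(s_4, k_4) = 0x646C
s_6 = Round(s_5, k_5) = 0xCB10
s_7 = Round(s_6, k_6) = 0x54AD
s_8 = Round(s_7, k_7) = 0xF387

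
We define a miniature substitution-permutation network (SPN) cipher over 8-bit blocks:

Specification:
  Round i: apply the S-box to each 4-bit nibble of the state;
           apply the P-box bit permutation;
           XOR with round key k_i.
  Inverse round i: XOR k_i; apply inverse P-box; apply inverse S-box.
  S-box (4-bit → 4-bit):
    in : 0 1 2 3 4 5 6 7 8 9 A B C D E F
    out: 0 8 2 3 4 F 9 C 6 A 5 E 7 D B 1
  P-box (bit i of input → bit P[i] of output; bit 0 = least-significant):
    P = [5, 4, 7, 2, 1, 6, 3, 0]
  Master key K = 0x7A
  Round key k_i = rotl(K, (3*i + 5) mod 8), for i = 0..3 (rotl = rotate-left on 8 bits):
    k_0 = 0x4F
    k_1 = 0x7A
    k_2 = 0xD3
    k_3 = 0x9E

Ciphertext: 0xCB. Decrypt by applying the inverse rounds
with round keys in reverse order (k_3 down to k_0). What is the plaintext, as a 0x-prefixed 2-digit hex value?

s_0 = ciphertext = 0xCB
s_1 = InvRound(s_0, k_3) = 0x99
s_2 = InvRound(s_1, k_2) = 0xC0
s_3 = InvRound(s_2, k_1) = 0xAC
s_4 = InvRound(s_3, k_0) = 0xEA

0xEA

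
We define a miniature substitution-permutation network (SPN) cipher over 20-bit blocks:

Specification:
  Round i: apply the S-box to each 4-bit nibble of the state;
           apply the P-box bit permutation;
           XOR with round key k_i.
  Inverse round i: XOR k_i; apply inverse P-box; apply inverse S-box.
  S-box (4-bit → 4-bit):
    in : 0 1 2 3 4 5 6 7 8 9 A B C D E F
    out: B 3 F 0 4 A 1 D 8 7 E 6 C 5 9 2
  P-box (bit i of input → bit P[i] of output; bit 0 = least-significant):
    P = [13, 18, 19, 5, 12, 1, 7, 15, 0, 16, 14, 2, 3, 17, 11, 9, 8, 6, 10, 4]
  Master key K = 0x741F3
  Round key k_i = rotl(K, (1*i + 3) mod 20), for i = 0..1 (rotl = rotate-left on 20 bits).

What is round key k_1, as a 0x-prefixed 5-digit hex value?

K = 0x741F3
k_0 = rotl(K, (1*0+3) mod 20) = rotl(K, 3) = 0xA0F9B
k_1 = rotl(K, (1*1+3) mod 20) = rotl(K, 4) = 0x41F37

0x41F37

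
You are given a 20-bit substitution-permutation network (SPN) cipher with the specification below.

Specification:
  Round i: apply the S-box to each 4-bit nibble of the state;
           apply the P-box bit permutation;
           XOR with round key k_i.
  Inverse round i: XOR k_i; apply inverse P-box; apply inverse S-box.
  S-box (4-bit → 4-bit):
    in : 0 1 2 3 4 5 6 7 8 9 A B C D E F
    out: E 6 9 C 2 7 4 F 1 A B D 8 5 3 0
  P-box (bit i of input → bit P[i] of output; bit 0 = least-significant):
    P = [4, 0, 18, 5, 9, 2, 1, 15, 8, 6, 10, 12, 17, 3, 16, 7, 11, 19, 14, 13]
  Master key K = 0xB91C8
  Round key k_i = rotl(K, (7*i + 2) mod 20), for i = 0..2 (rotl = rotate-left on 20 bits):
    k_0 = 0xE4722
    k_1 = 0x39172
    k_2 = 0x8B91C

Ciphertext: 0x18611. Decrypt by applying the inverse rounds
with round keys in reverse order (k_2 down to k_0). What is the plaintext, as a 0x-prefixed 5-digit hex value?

s_0 = ciphertext = 0x18611
s_1 = InvRound(s_0, k_2) = 0xA1BE4
s_2 = InvRound(s_1, k_1) = 0xE3F78
s_3 = InvRound(s_2, k_0) = 0xB4968

0xB4968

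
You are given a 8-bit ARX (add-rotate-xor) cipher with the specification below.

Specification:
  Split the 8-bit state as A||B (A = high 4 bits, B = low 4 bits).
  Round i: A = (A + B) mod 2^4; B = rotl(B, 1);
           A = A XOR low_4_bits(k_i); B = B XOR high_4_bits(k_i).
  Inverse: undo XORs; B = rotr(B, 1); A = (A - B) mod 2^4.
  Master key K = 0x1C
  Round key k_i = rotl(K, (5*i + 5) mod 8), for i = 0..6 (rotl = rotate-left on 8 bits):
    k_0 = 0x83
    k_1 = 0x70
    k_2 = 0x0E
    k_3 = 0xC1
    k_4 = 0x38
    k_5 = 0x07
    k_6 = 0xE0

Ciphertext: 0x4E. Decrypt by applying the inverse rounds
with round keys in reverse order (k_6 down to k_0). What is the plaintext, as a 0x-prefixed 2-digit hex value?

s_0 = ciphertext = 0x4E
s_1 = InvRound(s_0, k_6) = 0x40
s_2 = InvRound(s_1, k_5) = 0x30
s_3 = InvRound(s_2, k_4) = 0x29
s_4 = InvRound(s_3, k_3) = 0x9A
s_5 = InvRound(s_4, k_2) = 0x25
s_6 = InvRound(s_5, k_1) = 0x11
s_7 = InvRound(s_6, k_0) = 0x6C

0x6C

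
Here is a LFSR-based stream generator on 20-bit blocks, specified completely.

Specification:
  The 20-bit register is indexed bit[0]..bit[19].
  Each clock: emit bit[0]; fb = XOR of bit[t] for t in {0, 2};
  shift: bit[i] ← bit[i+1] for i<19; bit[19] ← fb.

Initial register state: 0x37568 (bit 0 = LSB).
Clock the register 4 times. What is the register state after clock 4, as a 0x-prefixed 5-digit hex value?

0x23756

reg_0 = 0x37568
clock 1: out=0, reg = 0x1BAB4
clock 2: out=0, reg = 0x8DD5A
clock 3: out=0, reg = 0x46EAD
clock 4: out=1, reg = 0x23756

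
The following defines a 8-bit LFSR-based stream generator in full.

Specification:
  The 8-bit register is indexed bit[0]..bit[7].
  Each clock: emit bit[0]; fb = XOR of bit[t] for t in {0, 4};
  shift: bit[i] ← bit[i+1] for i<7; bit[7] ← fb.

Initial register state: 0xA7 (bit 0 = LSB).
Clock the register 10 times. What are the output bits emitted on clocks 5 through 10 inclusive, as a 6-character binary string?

010110

reg_0 = 0xA7
clock 1: out=1, reg = 0xD3
clock 2: out=1, reg = 0x69
clock 3: out=1, reg = 0xB4
clock 4: out=0, reg = 0xDA
clock 5: out=0, reg = 0xED
clock 6: out=1, reg = 0xF6
clock 7: out=0, reg = 0xFB
clock 8: out=1, reg = 0x7D
clock 9: out=1, reg = 0x3E
clock 10: out=0, reg = 0x9F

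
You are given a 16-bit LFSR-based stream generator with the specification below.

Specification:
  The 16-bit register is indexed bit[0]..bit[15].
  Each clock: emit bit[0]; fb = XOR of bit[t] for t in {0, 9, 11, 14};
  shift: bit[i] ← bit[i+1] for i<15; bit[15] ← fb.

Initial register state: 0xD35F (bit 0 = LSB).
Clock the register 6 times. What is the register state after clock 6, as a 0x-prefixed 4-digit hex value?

0x0F4D

reg_0 = 0xD35F
clock 1: out=1, reg = 0xE9AF
clock 2: out=1, reg = 0xF4D7
clock 3: out=1, reg = 0x7A6B
clock 4: out=1, reg = 0x3D35
clock 5: out=1, reg = 0x1E9A
clock 6: out=0, reg = 0x0F4D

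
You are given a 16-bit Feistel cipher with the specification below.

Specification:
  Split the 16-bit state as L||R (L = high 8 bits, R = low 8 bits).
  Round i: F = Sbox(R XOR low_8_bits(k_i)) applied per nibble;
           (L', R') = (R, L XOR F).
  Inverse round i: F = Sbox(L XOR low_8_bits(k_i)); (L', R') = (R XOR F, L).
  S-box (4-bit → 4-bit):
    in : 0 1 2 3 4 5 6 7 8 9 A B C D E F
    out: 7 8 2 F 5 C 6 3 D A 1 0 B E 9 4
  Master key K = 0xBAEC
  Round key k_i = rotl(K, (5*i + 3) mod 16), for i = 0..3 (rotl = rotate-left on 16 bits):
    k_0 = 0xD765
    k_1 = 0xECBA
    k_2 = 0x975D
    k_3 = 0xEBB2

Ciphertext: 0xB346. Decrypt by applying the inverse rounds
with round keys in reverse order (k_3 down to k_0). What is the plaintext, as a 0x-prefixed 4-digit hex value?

0x2258

s_0 = ciphertext = 0xB346
s_1 = InvRound(s_0, k_3) = 0x3EB3
s_2 = InvRound(s_1, k_2) = 0xDC3E
s_3 = InvRound(s_2, k_1) = 0x58DC
s_4 = InvRound(s_3, k_0) = 0x2258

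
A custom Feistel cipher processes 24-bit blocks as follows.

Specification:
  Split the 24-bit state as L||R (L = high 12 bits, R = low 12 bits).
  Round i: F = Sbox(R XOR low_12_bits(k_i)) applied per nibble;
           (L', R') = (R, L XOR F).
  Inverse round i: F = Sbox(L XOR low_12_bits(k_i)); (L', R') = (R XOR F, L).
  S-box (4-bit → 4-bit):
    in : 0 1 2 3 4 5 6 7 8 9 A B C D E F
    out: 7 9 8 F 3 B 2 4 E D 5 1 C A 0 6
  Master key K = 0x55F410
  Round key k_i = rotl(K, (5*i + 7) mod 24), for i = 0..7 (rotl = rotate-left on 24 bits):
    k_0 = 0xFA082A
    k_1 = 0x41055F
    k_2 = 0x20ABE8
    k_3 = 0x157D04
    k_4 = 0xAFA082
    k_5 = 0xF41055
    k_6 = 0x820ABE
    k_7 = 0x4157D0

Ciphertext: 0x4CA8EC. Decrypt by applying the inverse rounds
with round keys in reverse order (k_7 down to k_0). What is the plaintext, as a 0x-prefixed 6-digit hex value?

0xC3BAFC

s_0 = ciphertext = 0x4CA8EC
s_1 = InvRound(s_0, k_7) = 0x7794CA
s_2 = InvRound(s_1, k_6) = 0xE0E779
s_3 = InvRound(s_2, k_5) = 0x7C8E0E
s_4 = InvRound(s_3, k_4) = 0xA3B7C8
s_5 = InvRound(s_4, k_3) = 0x33EA3B
s_6 = InvRound(s_5, k_2) = 0x49933E
s_7 = InvRound(s_6, k_1) = 0xAFC499
s_8 = InvRound(s_7, k_0) = 0xC3BAFC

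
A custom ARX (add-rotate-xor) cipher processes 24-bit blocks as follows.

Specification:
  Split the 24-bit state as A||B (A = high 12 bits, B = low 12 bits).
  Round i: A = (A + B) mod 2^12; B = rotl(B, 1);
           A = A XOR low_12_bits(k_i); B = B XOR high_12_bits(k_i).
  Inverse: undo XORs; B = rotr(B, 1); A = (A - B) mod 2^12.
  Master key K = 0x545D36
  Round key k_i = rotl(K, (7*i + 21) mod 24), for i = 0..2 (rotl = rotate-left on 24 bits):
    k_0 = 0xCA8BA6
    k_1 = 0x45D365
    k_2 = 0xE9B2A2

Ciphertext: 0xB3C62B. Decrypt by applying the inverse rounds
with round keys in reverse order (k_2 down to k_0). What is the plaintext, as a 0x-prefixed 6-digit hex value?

s_0 = ciphertext = 0xB3C62B
s_1 = InvRound(s_0, k_2) = 0x546458
s_2 = InvRound(s_1, k_1) = 0xE21802
s_3 = InvRound(s_2, k_0) = 0x332255

0x332255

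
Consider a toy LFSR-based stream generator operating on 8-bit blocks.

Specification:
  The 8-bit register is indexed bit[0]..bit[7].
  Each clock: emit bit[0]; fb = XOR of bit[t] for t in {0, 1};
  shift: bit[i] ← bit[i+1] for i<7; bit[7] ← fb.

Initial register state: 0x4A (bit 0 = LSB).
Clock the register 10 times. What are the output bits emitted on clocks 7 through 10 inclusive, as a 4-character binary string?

1011

reg_0 = 0x4A
clock 1: out=0, reg = 0xA5
clock 2: out=1, reg = 0xD2
clock 3: out=0, reg = 0xE9
clock 4: out=1, reg = 0xF4
clock 5: out=0, reg = 0x7A
clock 6: out=0, reg = 0xBD
clock 7: out=1, reg = 0xDE
clock 8: out=0, reg = 0xEF
clock 9: out=1, reg = 0x77
clock 10: out=1, reg = 0x3B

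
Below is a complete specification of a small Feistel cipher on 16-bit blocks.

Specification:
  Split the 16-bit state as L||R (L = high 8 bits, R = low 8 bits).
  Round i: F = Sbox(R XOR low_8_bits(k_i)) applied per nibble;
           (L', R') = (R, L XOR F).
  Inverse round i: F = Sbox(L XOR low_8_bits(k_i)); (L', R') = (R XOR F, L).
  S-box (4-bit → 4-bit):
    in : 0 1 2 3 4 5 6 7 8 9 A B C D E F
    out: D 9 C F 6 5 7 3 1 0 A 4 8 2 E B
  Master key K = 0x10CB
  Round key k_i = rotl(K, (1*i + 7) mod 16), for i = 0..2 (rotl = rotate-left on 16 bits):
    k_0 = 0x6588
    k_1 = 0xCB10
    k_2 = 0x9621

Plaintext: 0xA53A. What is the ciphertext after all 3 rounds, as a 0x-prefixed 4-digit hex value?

s_0 = plaintext = 0xA53A
s_1 = Round(s_0, k_0) = 0x3AE9
s_2 = Round(s_1, k_1) = 0xE98A
s_3 = Round(s_2, k_2) = 0x8A4D

0x8A4D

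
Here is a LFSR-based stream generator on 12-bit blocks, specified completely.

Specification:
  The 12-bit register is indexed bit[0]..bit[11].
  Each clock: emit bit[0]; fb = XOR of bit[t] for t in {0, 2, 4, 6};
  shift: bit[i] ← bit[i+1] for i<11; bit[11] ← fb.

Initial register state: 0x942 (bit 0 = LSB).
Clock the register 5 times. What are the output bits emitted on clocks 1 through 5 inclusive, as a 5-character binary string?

01000

reg_0 = 0x942
clock 1: out=0, reg = 0xCA1
clock 2: out=1, reg = 0xE50
clock 3: out=0, reg = 0x728
clock 4: out=0, reg = 0x394
clock 5: out=0, reg = 0x1CA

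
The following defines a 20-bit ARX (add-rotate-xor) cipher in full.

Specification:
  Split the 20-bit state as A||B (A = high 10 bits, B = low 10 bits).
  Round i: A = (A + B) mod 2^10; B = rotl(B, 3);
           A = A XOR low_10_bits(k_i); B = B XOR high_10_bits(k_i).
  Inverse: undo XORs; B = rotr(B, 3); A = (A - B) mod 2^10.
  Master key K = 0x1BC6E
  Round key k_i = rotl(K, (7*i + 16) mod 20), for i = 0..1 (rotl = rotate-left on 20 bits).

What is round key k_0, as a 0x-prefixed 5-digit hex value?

K = 0x1BC6E
k_0 = rotl(K, (7*0+16) mod 20) = rotl(K, 16) = 0xE1BC6

0xE1BC6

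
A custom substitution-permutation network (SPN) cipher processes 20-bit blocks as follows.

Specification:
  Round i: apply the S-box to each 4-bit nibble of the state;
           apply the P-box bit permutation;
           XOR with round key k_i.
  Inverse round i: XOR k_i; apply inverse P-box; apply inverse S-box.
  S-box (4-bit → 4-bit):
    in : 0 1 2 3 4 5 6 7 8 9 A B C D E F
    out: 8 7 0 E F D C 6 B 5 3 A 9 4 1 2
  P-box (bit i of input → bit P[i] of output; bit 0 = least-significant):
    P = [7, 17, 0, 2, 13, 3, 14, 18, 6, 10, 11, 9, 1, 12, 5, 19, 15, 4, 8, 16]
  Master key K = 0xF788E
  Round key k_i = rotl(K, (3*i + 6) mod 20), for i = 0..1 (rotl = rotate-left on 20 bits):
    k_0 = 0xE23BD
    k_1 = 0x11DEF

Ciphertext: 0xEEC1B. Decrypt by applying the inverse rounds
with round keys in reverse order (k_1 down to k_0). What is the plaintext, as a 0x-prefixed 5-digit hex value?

s_0 = ciphertext = 0xEEC1B
s_1 = InvRound(s_0, k_1) = 0x43E58
s_2 = InvRound(s_1, k_0) = 0xD3124

0xD3124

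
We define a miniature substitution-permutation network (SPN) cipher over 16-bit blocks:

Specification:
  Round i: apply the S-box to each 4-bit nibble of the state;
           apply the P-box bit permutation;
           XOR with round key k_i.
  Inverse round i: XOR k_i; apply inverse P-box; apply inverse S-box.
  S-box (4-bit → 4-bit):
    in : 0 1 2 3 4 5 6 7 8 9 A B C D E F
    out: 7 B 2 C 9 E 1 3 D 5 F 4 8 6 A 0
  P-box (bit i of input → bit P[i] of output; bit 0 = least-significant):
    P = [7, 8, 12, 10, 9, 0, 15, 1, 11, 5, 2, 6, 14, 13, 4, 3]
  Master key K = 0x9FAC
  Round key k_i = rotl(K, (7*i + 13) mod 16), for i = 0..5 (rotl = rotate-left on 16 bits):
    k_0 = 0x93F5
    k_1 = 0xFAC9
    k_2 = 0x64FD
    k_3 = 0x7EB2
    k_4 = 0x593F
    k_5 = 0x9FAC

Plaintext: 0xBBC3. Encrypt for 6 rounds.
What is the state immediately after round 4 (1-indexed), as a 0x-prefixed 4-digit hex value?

s_0 = plaintext = 0xBBC3
s_1 = Round(s_0, k_0) = 0x87E3
s_2 = Round(s_1, k_1) = 0xA6F2
s_3 = Round(s_2, k_2) = 0x0DE5
s_4 = Round(s_3, k_3) = 0x0B85
s_5 = Round(s_4, k_4) = 0xAE29
s_6 = Round(s_5, k_5) = 0xEF55

0x0B85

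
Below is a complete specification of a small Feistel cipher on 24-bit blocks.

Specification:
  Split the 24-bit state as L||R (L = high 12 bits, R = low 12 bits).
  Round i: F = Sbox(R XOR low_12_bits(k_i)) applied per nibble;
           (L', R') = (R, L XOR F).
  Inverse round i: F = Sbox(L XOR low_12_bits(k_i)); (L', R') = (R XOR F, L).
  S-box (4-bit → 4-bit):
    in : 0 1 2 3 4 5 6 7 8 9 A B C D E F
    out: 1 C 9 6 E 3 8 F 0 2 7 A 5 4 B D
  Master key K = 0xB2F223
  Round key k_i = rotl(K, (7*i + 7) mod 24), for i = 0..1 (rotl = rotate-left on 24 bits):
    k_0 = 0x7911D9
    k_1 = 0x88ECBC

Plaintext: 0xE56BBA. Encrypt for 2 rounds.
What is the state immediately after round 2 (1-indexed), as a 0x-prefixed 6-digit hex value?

s_0 = plaintext = 0xE56BBA
s_1 = Round(s_0, k_0) = 0xBBA9D0
s_2 = Round(s_1, k_1) = 0x9D083F

0x9D083F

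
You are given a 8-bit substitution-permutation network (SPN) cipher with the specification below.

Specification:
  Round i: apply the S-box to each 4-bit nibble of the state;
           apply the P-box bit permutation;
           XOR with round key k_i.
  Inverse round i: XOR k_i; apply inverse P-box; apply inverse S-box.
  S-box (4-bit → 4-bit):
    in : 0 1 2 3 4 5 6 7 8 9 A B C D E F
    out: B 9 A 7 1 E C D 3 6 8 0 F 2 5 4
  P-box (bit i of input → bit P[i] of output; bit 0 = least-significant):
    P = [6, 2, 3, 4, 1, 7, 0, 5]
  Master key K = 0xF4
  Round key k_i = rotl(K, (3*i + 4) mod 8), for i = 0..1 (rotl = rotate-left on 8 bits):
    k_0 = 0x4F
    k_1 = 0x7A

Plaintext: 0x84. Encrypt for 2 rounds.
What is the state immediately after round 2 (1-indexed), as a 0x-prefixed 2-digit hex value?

0xFC

s_0 = plaintext = 0x84
s_1 = Round(s_0, k_0) = 0x8D
s_2 = Round(s_1, k_1) = 0xFC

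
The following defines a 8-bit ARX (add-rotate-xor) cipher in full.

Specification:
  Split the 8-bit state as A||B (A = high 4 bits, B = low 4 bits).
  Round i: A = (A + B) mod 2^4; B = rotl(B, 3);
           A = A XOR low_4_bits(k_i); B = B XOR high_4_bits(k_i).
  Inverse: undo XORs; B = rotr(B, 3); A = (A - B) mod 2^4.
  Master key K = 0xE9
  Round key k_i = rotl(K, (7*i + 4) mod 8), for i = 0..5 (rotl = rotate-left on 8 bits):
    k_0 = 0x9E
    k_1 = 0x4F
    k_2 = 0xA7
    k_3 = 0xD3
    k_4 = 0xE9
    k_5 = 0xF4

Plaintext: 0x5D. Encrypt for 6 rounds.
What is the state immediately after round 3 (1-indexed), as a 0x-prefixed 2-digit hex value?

s_0 = plaintext = 0x5D
s_1 = Round(s_0, k_0) = 0xC7
s_2 = Round(s_1, k_1) = 0xCF
s_3 = Round(s_2, k_2) = 0xC5
s_4 = Round(s_3, k_3) = 0x27
s_5 = Round(s_4, k_4) = 0x05
s_6 = Round(s_5, k_5) = 0x15

0xC5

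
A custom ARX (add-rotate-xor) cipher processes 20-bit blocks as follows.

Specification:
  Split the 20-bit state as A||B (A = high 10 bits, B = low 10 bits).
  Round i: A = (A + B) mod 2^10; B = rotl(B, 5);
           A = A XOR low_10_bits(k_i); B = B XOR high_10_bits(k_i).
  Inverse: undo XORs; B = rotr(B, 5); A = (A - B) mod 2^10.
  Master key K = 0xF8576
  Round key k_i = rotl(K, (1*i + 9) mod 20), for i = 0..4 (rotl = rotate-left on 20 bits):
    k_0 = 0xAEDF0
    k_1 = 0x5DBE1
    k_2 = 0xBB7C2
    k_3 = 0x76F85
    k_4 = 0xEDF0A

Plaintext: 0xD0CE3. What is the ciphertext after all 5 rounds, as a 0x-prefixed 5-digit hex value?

0xBC223

s_0 = plaintext = 0xD0CE3
s_1 = Round(s_0, k_0) = 0x75ADC
s_2 = Round(s_1, k_1) = 0xD4EE0
s_3 = Round(s_2, k_2) = 0x7C6FA
s_4 = Round(s_3, k_3) = 0xDBA8C
s_5 = Round(s_4, k_4) = 0xBC223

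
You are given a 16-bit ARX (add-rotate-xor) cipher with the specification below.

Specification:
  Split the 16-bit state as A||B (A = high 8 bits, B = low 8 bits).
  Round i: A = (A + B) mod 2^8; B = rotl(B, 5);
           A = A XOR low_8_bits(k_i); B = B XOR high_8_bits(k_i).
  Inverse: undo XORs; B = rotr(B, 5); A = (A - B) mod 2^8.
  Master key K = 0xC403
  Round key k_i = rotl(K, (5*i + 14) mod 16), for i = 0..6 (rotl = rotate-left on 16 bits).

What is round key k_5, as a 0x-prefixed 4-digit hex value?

K = 0xC403
k_0 = rotl(K, (5*0+14) mod 16) = rotl(K, 14) = 0xF100
k_1 = rotl(K, (5*1+14) mod 16) = rotl(K, 3) = 0x201E
k_2 = rotl(K, (5*2+14) mod 16) = rotl(K, 8) = 0x03C4
k_3 = rotl(K, (5*3+14) mod 16) = rotl(K, 13) = 0x7880
k_4 = rotl(K, (5*4+14) mod 16) = rotl(K, 2) = 0x100F
k_5 = rotl(K, (5*5+14) mod 16) = rotl(K, 7) = 0x01E2

0x01E2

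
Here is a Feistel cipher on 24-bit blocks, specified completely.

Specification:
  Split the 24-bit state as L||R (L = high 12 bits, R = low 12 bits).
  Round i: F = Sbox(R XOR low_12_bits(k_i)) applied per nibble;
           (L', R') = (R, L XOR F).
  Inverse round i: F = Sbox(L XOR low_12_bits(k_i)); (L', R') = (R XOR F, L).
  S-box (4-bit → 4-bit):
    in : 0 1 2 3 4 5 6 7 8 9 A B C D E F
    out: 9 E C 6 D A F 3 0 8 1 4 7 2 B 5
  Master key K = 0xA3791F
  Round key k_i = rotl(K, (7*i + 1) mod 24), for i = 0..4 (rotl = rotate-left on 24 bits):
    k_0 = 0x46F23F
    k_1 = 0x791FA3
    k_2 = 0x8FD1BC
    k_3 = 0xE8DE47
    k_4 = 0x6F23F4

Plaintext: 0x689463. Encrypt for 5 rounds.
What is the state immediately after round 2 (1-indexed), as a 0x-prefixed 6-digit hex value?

s_0 = plaintext = 0x689463
s_1 = Round(s_0, k_0) = 0x46392E
s_2 = Round(s_1, k_1) = 0x92EB61
s_3 = Round(s_2, k_2) = 0xB6180C
s_4 = Round(s_3, k_3) = 0x80C4B5
s_5 = Round(s_4, k_4) = 0x4B5BD2

0x92EB61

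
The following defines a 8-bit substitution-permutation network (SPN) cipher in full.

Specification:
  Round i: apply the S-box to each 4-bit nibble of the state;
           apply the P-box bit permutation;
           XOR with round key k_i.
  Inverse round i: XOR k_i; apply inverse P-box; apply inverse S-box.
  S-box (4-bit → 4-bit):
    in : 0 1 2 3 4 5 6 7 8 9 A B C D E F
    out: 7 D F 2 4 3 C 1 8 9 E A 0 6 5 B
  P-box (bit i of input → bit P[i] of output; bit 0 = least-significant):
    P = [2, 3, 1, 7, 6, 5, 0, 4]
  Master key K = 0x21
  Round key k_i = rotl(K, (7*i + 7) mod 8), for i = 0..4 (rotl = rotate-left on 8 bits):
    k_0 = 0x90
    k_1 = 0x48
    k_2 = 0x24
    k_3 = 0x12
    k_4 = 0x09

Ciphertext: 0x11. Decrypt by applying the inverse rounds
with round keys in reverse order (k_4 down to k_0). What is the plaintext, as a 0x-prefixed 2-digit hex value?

s_0 = ciphertext = 0x11
s_1 = InvRound(s_0, k_4) = 0x83
s_2 = InvRound(s_1, k_3) = 0x68
s_3 = InvRound(s_2, k_2) = 0x75
s_4 = InvRound(s_3, k_1) = 0xA5
s_5 = InvRound(s_4, k_0) = 0xA7

0xA7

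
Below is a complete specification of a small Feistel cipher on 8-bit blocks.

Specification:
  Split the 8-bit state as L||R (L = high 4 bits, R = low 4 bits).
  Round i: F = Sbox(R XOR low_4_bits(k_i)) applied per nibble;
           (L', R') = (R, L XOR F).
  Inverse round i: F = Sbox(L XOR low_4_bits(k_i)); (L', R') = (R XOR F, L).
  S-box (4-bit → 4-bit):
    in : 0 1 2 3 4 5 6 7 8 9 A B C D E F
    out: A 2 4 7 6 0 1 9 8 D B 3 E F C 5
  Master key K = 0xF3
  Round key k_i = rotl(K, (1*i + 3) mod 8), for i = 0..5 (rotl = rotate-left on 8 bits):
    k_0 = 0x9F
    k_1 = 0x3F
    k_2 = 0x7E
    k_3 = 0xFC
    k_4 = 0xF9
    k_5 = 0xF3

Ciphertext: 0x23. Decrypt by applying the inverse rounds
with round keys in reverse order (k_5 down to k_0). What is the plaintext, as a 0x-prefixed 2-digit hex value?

0x2D

s_0 = ciphertext = 0x23
s_1 = InvRound(s_0, k_5) = 0x12
s_2 = InvRound(s_1, k_4) = 0xA1
s_3 = InvRound(s_2, k_3) = 0x0A
s_4 = InvRound(s_3, k_2) = 0x60
s_5 = InvRound(s_4, k_1) = 0xD6
s_6 = InvRound(s_5, k_0) = 0x2D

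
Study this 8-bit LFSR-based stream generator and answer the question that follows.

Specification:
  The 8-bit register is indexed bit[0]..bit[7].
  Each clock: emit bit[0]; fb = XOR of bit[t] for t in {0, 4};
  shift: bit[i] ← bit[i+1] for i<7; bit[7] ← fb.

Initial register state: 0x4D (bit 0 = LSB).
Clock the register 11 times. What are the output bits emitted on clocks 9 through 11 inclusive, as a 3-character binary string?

100

reg_0 = 0x4D
clock 1: out=1, reg = 0xA6
clock 2: out=0, reg = 0x53
clock 3: out=1, reg = 0x29
clock 4: out=1, reg = 0x94
clock 5: out=0, reg = 0xCA
clock 6: out=0, reg = 0x65
clock 7: out=1, reg = 0xB2
clock 8: out=0, reg = 0xD9
clock 9: out=1, reg = 0x6C
clock 10: out=0, reg = 0x36
clock 11: out=0, reg = 0x9B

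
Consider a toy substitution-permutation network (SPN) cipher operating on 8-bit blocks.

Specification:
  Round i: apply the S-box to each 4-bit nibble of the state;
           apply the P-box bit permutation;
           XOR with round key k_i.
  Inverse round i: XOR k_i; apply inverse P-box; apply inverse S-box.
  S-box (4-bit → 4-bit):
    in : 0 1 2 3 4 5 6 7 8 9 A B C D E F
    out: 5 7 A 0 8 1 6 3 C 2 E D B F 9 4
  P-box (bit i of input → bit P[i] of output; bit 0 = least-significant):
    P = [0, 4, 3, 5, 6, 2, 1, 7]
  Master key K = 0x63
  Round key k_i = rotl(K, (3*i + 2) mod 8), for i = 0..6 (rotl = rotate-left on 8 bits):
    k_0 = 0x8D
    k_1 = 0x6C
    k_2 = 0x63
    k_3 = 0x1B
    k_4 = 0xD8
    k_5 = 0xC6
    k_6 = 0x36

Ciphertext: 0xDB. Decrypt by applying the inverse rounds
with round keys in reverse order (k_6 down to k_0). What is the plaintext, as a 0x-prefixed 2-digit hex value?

s_0 = ciphertext = 0xDB
s_1 = InvRound(s_0, k_6) = 0xCB
s_2 = InvRound(s_1, k_5) = 0x90
s_3 = InvRound(s_2, k_4) = 0x5F
s_4 = InvRound(s_3, k_3) = 0x73
s_5 = InvRound(s_4, k_2) = 0x39
s_6 = InvRound(s_5, k_1) = 0x77
s_7 = InvRound(s_6, k_0) = 0xBA

0xBA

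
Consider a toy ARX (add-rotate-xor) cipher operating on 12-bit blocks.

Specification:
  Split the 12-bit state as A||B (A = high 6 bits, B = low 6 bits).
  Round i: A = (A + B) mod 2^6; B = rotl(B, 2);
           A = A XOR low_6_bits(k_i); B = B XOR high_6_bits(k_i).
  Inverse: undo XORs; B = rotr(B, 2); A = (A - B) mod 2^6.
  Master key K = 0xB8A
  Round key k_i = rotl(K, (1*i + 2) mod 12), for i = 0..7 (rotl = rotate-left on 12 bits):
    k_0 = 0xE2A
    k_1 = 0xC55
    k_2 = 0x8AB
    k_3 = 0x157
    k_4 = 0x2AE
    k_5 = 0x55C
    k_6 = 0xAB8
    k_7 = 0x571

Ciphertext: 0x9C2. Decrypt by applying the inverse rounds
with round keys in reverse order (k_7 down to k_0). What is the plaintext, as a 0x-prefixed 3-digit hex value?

0xEF0

s_0 = ciphertext = 0x9C2
s_1 = InvRound(s_0, k_7) = 0x875
s_2 = InvRound(s_1, k_6) = 0x8B7
s_3 = InvRound(s_2, k_5) = 0x5A8
s_4 = InvRound(s_3, k_4) = 0x428
s_5 = InvRound(s_4, k_3) = 0xB1B
s_6 = InvRound(s_5, k_2) = 0xA5E
s_7 = InvRound(s_6, k_1) = 0x07B
s_8 = InvRound(s_7, k_0) = 0xEF0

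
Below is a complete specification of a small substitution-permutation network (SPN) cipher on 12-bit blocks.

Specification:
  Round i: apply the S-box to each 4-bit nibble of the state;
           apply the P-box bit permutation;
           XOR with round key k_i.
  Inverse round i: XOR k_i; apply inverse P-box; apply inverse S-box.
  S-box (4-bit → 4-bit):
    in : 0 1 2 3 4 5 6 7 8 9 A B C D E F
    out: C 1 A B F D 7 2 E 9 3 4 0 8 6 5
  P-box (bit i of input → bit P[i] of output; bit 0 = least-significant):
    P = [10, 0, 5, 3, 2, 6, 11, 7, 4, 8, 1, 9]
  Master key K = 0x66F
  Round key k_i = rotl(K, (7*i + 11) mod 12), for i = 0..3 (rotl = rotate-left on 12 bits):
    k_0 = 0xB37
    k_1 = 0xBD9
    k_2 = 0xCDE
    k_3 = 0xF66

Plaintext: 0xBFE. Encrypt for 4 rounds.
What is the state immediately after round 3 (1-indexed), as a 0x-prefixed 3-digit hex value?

0x3B4

s_0 = plaintext = 0xBFE
s_1 = Round(s_0, k_0) = 0x310
s_2 = Round(s_1, k_1) = 0x8E5
s_3 = Round(s_2, k_2) = 0x3B4
s_4 = Round(s_3, k_3) = 0x05F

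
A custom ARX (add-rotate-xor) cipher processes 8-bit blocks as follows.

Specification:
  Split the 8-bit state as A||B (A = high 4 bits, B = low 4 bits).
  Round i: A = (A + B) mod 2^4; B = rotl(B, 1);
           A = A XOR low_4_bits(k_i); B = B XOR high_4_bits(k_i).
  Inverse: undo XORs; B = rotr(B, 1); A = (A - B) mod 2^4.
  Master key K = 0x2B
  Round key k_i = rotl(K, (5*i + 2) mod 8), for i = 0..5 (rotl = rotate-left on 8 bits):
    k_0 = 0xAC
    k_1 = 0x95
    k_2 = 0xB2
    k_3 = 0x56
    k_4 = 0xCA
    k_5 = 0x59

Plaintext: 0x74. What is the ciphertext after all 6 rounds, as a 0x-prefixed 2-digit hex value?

0x79

s_0 = plaintext = 0x74
s_1 = Round(s_0, k_0) = 0x72
s_2 = Round(s_1, k_1) = 0xCD
s_3 = Round(s_2, k_2) = 0xB0
s_4 = Round(s_3, k_3) = 0xD5
s_5 = Round(s_4, k_4) = 0x86
s_6 = Round(s_5, k_5) = 0x79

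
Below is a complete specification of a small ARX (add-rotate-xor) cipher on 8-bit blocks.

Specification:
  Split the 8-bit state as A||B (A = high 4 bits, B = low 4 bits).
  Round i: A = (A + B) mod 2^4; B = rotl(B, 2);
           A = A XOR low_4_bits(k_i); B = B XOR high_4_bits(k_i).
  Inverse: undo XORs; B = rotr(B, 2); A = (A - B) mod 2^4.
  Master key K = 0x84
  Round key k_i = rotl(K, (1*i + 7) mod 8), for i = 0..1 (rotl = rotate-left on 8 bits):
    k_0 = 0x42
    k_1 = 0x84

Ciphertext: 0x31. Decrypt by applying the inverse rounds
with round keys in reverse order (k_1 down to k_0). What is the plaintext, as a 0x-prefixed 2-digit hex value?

0xB8

s_0 = ciphertext = 0x31
s_1 = InvRound(s_0, k_1) = 0x16
s_2 = InvRound(s_1, k_0) = 0xB8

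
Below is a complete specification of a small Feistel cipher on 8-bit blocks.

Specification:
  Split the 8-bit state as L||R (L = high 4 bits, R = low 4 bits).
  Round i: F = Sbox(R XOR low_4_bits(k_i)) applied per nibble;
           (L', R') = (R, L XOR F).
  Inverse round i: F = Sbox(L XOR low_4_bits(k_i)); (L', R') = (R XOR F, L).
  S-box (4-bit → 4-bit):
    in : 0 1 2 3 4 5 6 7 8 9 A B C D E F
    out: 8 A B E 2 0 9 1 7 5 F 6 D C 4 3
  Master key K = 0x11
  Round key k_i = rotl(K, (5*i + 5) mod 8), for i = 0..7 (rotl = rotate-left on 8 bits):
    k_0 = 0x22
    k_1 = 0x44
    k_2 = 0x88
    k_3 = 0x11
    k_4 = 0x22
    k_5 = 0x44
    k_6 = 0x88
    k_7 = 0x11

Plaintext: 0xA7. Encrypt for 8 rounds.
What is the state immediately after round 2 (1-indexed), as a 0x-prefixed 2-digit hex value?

0xA3

s_0 = plaintext = 0xA7
s_1 = Round(s_0, k_0) = 0x7A
s_2 = Round(s_1, k_1) = 0xA3
s_3 = Round(s_2, k_2) = 0x3C
s_4 = Round(s_3, k_3) = 0xCF
s_5 = Round(s_4, k_4) = 0xF0
s_6 = Round(s_5, k_5) = 0x0D
s_7 = Round(s_6, k_6) = 0xD0
s_8 = Round(s_7, k_7) = 0x07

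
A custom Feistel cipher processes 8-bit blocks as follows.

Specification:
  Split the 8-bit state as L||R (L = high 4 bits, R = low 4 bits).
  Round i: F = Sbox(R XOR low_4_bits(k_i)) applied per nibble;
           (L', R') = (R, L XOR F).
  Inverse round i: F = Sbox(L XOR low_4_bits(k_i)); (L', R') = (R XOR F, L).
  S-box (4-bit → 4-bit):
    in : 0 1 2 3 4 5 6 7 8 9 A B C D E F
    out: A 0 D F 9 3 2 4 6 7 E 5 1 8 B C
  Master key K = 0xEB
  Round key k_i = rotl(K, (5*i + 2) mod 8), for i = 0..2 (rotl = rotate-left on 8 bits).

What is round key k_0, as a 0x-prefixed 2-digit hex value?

0xAF

K = 0xEB
k_0 = rotl(K, (5*0+2) mod 8) = rotl(K, 2) = 0xAF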